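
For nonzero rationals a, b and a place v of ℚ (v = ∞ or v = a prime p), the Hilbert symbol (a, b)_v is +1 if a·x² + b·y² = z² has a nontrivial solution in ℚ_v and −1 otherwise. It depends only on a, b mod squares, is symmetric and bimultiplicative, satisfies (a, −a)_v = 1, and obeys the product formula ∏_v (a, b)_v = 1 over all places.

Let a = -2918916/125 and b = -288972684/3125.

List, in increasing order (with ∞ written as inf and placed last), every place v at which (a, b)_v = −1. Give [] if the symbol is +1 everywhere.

[7, 11, 13, inf]

Mod squares: a ≡ -5005, b ≡ -455. Check v ∈ {∞, 2, 3, 5, 7, 11, 13}.
v=2: v_2(a)=2, v_2(b)=2; units ≡ 3, 1 (mod 8); ε·ε+αω+βω = 1·0+2·0+2·1 ≡ 0  ⇒  (a,b)_2 = +1.
v=5: a=5^-3·(≡4), b=5^-5·(≡1) mod 5; (4|5)=+1, (1|5)=+1; (−1)^{-3·-5·2}·(+1)^-5·(+1)^-3 = +1.
v=∞: -5005 < 0 and -455 < 0  ⇒  (a,b)_∞ = -1.
v=7: a=7^1·(≡5), b=7^1·(≡3) mod 7; (5|7)=-1, (3|7)=-1; (−1)^{1·1·3}·(-1)^1·(-1)^1 = -1.
v=3: a=3^6·(≡2), b=3^8·(≡1) mod 3; (2|3)=-1, (1|3)=+1; (−1)^{6·8·1}·(-1)^8·(+1)^6 = +1.
v=11: a=11^1·(≡2), b=11^2·(≡6) mod 11; (2|11)=-1, (6|11)=-1; (−1)^{1·2·5}·(-1)^2·(-1)^1 = -1.
v=13: a=13^1·(≡7), b=13^1·(≡9) mod 13; (7|13)=-1, (9|13)=+1; (−1)^{1·1·6}·(-1)^1·(+1)^1 = -1.
(-5005, -455 / ℚ) ramifies at {7, 11, 13, ∞}: a division algebra.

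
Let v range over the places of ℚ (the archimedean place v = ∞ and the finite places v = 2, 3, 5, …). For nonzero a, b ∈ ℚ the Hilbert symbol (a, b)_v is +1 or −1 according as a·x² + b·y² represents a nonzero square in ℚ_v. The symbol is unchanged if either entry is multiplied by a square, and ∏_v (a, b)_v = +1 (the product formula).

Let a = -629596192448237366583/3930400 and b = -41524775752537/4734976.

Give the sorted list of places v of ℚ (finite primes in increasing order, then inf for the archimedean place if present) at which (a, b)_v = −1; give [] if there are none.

Mod squares: a ≡ -782, b ≡ -2233. Check v ∈ {∞, 2, 3, 5, 7, 11, 17, 23, 29}.
v=11: a=11^4·(≡8), b=11^5·(≡10) mod 11; (8|11)=-1, (10|11)=-1; (−1)^{4·5·5}·(-1)^5·(-1)^4 = -1.
v=∞: -782 < 0 and -2233 < 0  ⇒  (a,b)_∞ = -1.
v=7: a=7^8·(≡2), b=7^5·(≡6) mod 7; (2|7)=+1, (6|7)=-1; (−1)^{8·5·3}·(+1)^5·(-1)^8 = +1.
v=3: a=3^6·(≡1), b=3^0·(≡2) mod 3; (1|3)=+1, (2|3)=-1; (−1)^{6·0·1}·(+1)^0·(-1)^6 = +1.
v=23: a=23^3·(≡18), b=23^2·(≡15) mod 23; (18|23)=+1, (15|23)=-1; (−1)^{3·2·11}·(+1)^2·(-1)^3 = -1.
v=17: a=17^-3·(≡14), b=17^-2·(≡14) mod 17; (14|17)=-1, (14|17)=-1; (−1)^{-3·-2·8}·(-1)^-2·(-1)^-3 = -1.
v=2: v_2(a)=-5, v_2(b)=-14; units ≡ 1, 7 (mod 8); ε·ε+αω+βω = 0·1+-5·0+-14·0 ≡ 0  ⇒  (a,b)_2 = +1.
v=5: a=5^-2·(≡2), b=5^0·(≡3) mod 5; (2|5)=-1, (3|5)=-1; (−1)^{-2·0·2}·(-1)^0·(-1)^-2 = +1.
v=29: a=29^2·(≡23), b=29^1·(≡27) mod 29; (23|29)=+1, (27|29)=-1; (−1)^{2·1·14}·(+1)^1·(-1)^2 = +1.
|Ram(-782, -2233)| = 4, even; anisotropic at {11, 17, 23, ∞}.

[11, 17, 23, inf]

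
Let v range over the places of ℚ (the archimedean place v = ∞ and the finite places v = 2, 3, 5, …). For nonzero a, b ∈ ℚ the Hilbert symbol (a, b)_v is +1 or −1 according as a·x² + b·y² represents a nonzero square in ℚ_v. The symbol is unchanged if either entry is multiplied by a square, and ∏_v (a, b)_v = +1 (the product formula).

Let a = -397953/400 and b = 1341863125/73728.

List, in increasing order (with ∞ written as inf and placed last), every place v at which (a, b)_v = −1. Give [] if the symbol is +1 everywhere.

[17, 19]

(a, b) ≡ (-17, 14858) mod (ℚ^×)²; places V = {2, 3, 5, 17, 19, 23, ∞}.
(a,b)_2: α=-4, β=-13; u≡7, v≡5 (mod 8); ε(u)ε(v)=1·0, αω(v)=-4·1, βω(u)=-13·0; sum ≡ 0  ⇒  +1.
(a,b)_3: α=4, u≡1; β=-2, v≡2 (mod 3); (1|3)=+1, (2|3)=-1; sign (−1)^0·+1^-2·-1^4 = +1.
(a,b)_19: α=0, u≡2; β=1, v≡8 (mod 19); (2|19)=-1, (8|19)=-1; sign (−1)^0·-1^1·-1^0 = -1.
(a,b)_23: α=0, u≡12; β=1, v≡4 (mod 23); (12|23)=+1, (4|23)=+1; sign (−1)^0·+1^1·+1^0 = +1.
(a,b)_17: α=3, u≡8; β=3, v≡14 (mod 17); (8|17)=+1, (14|17)=-1; sign (−1)^0·+1^3·-1^3 = -1.
(a,b)_∞: sgn(-17)=−, sgn(14858)=+, so +1.
(a,b)_5: α=-2, u≡2; β=4, v≡2 (mod 5); (2|5)=-1, (2|5)=-1; sign (−1)^0·-1^4·-1^-2 = +1.
|Ram(-17, 14858)| = 2, even; anisotropic at {17, 19}.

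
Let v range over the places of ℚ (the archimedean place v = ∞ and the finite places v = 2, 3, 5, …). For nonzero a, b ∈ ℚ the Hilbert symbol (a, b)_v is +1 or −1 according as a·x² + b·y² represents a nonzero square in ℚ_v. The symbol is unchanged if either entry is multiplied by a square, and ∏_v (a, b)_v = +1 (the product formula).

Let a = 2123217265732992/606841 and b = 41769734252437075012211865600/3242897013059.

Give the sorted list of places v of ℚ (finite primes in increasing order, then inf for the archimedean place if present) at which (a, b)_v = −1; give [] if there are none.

[23, 37]

(a, b) ≡ (22, 243386) mod (ℚ^×)²; places V = {2, 3, 5, 7, 11, 13, 17, 19, 23, 37, 41, ∞}.
(a,b)_23: α=2, u≡10; β=3, v≡13 (mod 23); (10|23)=-1, (13|23)=+1; sign (−1)^0·-1^3·+1^2 = -1.
(a,b)_2: α=7, β=11; u≡3, v≡5 (mod 8); ε(u)ε(v)=1·0, αω(v)=7·1, βω(u)=11·1; sum ≡ 0  ⇒  +1.
(a,b)_∞: sgn(22)=+, sgn(243386)=+, so +1.
(a,b)_37: α=4, u≡22; β=7, v≡14 (mod 37); (22|37)=-1, (14|37)=-1; sign (−1)^0·-1^7·-1^4 = -1.
(a,b)_17: α=0, u≡10; β=-2, v≡10 (mod 17); (10|17)=-1, (10|17)=-1; sign (−1)^0·-1^-2·-1^0 = +1.
(a,b)_11: α=1, u≡2; β=-1, v≡3 (mod 11); (2|11)=-1, (3|11)=+1; sign (−1)^1·-1^-1·+1^1 = +1.
(a,b)_19: α=-2, u≡12; β=-2, v≡12 (mod 19); (12|19)=-1, (12|19)=-1; sign (−1)^0·-1^-2·-1^-2 = +1.
(a,b)_7: α=0, u≡4; β=2, v≡5 (mod 7); (4|7)=+1, (5|7)=-1; sign (−1)^0·+1^2·-1^0 = +1.
(a,b)_3: α=2, u≡1; β=8, v≡2 (mod 3); (1|3)=+1, (2|3)=-1; sign (−1)^0·+1^8·-1^2 = +1.
(a,b)_41: α=-2, u≡34; β=-4, v≡2 (mod 41); (34|41)=-1, (2|41)=+1; sign (−1)^0·-1^-4·+1^-2 = +1.
(a,b)_13: α=2, u≡10; β=3, v≡6 (mod 13); (10|13)=+1, (6|13)=-1; sign (−1)^0·+1^3·-1^2 = +1.
(a,b)_5: α=0, u≡2; β=2, v≡1 (mod 5); (2|5)=-1, (1|5)=+1; sign (−1)^0·-1^2·+1^0 = +1.
Ram(22, 243386) = {23, 37}; no ℚ_23-point on the conic.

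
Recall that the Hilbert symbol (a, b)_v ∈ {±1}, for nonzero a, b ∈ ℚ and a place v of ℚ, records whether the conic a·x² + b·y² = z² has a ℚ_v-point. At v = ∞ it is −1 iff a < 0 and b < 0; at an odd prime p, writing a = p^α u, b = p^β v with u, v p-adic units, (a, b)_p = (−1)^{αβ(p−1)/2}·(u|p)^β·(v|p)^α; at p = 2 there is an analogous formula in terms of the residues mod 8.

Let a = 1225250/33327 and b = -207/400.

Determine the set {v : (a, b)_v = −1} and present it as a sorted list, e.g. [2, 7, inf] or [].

[5, 7]

(a, b) ≡ (2030, -23) mod (ℚ^×)²; places V = {2, 3, 5, 7, 13, 23, 29, ∞}.
(a,b)_29: α=1, u≡14; β=0, v≡20 (mod 29); (14|29)=-1, (20|29)=+1; sign (−1)^0·-1^0·+1^1 = +1.
(a,b)_3: α=-2, u≡2; β=2, v≡1 (mod 3); (2|3)=-1, (1|3)=+1; sign (−1)^0·-1^2·+1^-2 = +1.
(a,b)_2: α=1, β=-4; u≡7, v≡1 (mod 8); ε(u)ε(v)=1·0, αω(v)=1·0, βω(u)=-4·0; sum ≡ 0  ⇒  +1.
(a,b)_23: α=-2, u≡1; β=1, v≡22 (mod 23); (1|23)=+1, (22|23)=-1; sign (−1)^0·+1^1·-1^-2 = +1.
(a,b)_13: α=2, u≡6; β=0, v≡4 (mod 13); (6|13)=-1, (4|13)=+1; sign (−1)^0·-1^0·+1^2 = +1.
(a,b)_∞: sgn(2030)=+, sgn(-23)=−, so +1.
(a,b)_7: α=-1, u≡5; β=0, v≡3 (mod 7); (5|7)=-1, (3|7)=-1; sign (−1)^0·-1^0·-1^-1 = -1.
(a,b)_5: α=3, u≡1; β=-2, v≡3 (mod 5); (1|5)=+1, (3|5)=-1; sign (−1)^0·+1^-2·-1^3 = -1.
|Ram(2030, -23)| = 2, even; anisotropic at {5, 7}.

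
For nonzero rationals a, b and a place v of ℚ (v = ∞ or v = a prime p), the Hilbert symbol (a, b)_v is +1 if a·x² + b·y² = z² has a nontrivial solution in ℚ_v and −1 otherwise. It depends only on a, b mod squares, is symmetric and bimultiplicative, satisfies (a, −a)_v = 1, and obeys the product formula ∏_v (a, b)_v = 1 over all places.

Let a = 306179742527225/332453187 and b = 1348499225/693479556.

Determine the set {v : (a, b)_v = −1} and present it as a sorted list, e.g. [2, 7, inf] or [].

Mod squares: a ≡ 483, b ≡ 41. Check v ∈ {∞, 2, 3, 5, 7, 11, 19, 23, 29, 31, 37, 41}.
v=29: a=29^-2·(≡8), b=29^0·(≡2) mod 29; (8|29)=-1, (2|29)=-1; (−1)^{-2·0·14}·(-1)^0·(-1)^-2 = +1.
v=5: a=5^2·(≡2), b=5^2·(≡4) mod 5; (2|5)=-1, (4|5)=+1; (−1)^{2·2·2}·(-1)^2·(+1)^2 = +1.
v=31: a=31^4·(≡16), b=31^2·(≡9) mod 31; (16|31)=+1, (9|31)=+1; (−1)^{4·2·15}·(+1)^2·(+1)^4 = +1.
v=3: a=3^-3·(≡2), b=3^-4·(≡2) mod 3; (2|3)=-1, (2|3)=-1; (−1)^{-3·-4·1}·(-1)^-4·(-1)^-3 = -1.
v=11: a=11^-4·(≡2), b=11^-2·(≡8) mod 11; (2|11)=-1, (8|11)=-1; (−1)^{-4·-2·5}·(-1)^-2·(-1)^-4 = +1.
v=37: a=37^0·(≡24), b=37^2·(≡36) mod 37; (24|37)=-1, (36|37)=+1; (−1)^{0·2·18}·(-1)^2·(+1)^0 = +1.
v=2: v_2(a)=0, v_2(b)=-2; units ≡ 3, 1 (mod 8); ε·ε+αω+βω = 1·0+0·0+-2·1 ≡ 0  ⇒  (a,b)_2 = +1.
v=41: a=41^2·(≡8), b=41^1·(≡9) mod 41; (8|41)=+1, (9|41)=+1; (−1)^{2·1·20}·(+1)^1·(+1)^2 = +1.
v=19: a=19^0·(≡10), b=19^-2·(≡8) mod 19; (10|19)=-1, (8|19)=-1; (−1)^{0·-2·9}·(-1)^-2·(-1)^0 = +1.
v=7: a=7^3·(≡6), b=7^-2·(≡5) mod 7; (6|7)=-1, (5|7)=-1; (−1)^{3·-2·3}·(-1)^-2·(-1)^3 = -1.
v=∞: 483 > 0 and 41 > 0  ⇒  (a,b)_∞ = +1.
v=23: a=23^1·(≡11), b=23^0·(≡2) mod 23; (11|23)=-1, (2|23)=+1; (−1)^{1·0·11}·(-1)^0·(+1)^1 = +1.
|Ram(483, 41)| = 2, even; anisotropic at {3, 7}.

[3, 7]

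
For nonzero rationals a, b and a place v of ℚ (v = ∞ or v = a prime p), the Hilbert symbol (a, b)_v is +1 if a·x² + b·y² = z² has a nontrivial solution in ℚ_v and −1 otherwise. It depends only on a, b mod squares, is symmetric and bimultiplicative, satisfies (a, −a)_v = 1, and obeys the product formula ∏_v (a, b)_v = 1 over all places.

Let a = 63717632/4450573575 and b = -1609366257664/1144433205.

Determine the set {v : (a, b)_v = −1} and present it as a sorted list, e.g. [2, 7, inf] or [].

[2, 17]

Mod squares: a ≡ 119, b ≡ -5. Check v ∈ {∞, 2, 3, 5, 7, 11, 17, 41, 53}.
v=3: a=3^-2·(≡2), b=3^-4·(≡1) mod 3; (2|3)=-1, (1|3)=+1; (−1)^{-2·-4·1}·(-1)^-4·(+1)^-2 = +1.
v=11: a=11^4·(≡5), b=11^2·(≡2) mod 11; (5|11)=+1, (2|11)=-1; (−1)^{4·2·5}·(+1)^2·(-1)^4 = +1.
v=∞: 119 > 0 and -5 < 0  ⇒  (a,b)_∞ = +1.
v=53: a=53^0·(≡42), b=53^2·(≡19) mod 53; (42|53)=+1, (19|53)=-1; (−1)^{0·2·26}·(+1)^2·(-1)^0 = +1.
v=5: a=5^-2·(≡4), b=5^-1·(≡1) mod 5; (4|5)=+1, (1|5)=+1; (−1)^{-2·-1·2}·(+1)^-1·(+1)^-2 = +1.
v=2: v_2(a)=8, v_2(b)=14; units ≡ 7, 3 (mod 8); ε·ε+αω+βω = 1·1+8·1+14·0 ≡ 1  ⇒  (a,b)_2 = -1.
v=17: a=17^1·(≡14), b=17^2·(≡3) mod 17; (14|17)=-1, (3|17)=-1; (−1)^{1·2·8}·(-1)^2·(-1)^1 = -1.
v=41: a=41^-4·(≡40), b=41^-4·(≡31) mod 41; (40|41)=+1, (31|41)=+1; (−1)^{-4·-4·20}·(+1)^-4·(+1)^-4 = +1.
v=7: a=7^-1·(≡6), b=7^0·(≡4) mod 7; (6|7)=-1, (4|7)=+1; (−1)^{-1·0·3}·(-1)^0·(+1)^-1 = +1.
(119, -5 / ℚ) ramifies at {2, 17}: a division algebra.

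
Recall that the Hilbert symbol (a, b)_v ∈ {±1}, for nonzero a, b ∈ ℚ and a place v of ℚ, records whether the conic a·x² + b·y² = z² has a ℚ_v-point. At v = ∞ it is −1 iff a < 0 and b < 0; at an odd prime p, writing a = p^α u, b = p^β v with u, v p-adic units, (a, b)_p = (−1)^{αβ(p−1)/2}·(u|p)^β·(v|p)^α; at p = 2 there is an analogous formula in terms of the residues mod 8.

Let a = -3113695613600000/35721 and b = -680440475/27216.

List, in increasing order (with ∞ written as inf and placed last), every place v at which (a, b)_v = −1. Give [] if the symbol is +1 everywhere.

Mod squares: a ≡ -65, b ≡ -231. Check v ∈ {∞, 2, 3, 5, 7, 11, 13}.
v=11: a=11^6·(≡5), b=11^5·(≡5) mod 11; (5|11)=+1, (5|11)=+1; (−1)^{6·5·5}·(+1)^5·(+1)^6 = +1.
v=7: a=7^-2·(≡5), b=7^-1·(≡2) mod 7; (5|7)=-1, (2|7)=+1; (−1)^{-2·-1·3}·(-1)^-1·(+1)^-2 = -1.
v=2: v_2(a)=8, v_2(b)=-4; units ≡ 7, 1 (mod 8); ε·ε+αω+βω = 1·0+8·0+-4·0 ≡ 0  ⇒  (a,b)_2 = +1.
v=5: a=5^5·(≡3), b=5^2·(≡1) mod 5; (3|5)=-1, (1|5)=+1; (−1)^{5·2·2}·(-1)^2·(+1)^5 = +1.
v=∞: -65 < 0 and -231 < 0  ⇒  (a,b)_∞ = -1.
v=13: a=13^3·(≡11), b=13^2·(≡1) mod 13; (11|13)=-1, (1|13)=+1; (−1)^{3·2·6}·(-1)^2·(+1)^3 = +1.
v=3: a=3^-6·(≡1), b=3^-5·(≡1) mod 3; (1|3)=+1, (1|3)=+1; (−1)^{-6·-5·1}·(+1)^-5·(+1)^-6 = +1.
Ram(-65, -231) = {7, ∞}; no ℚ_7-point on the conic.

[7, inf]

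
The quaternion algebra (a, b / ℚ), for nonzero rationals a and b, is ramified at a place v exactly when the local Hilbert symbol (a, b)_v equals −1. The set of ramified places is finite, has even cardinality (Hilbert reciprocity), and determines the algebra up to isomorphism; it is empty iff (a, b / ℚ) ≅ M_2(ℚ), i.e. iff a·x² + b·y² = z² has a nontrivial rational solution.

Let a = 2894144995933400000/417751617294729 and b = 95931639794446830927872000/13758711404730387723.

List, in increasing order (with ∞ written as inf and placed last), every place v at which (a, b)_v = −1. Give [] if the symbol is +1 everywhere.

[3, 11]

Mod squares: a ≡ 935, b ≡ 9690. Check v ∈ {∞, 2, 3, 5, 11, 17, 19, 23, 41, 53}.
v=17: a=17^1·(≡13), b=17^1·(≡2) mod 17; (13|17)=+1, (2|17)=+1; (−1)^{1·1·8}·(+1)^1·(+1)^1 = +1.
v=23: a=23^-4·(≡19), b=23^-6·(≡14) mod 23; (19|23)=-1, (14|23)=-1; (−1)^{-4·-6·11}·(-1)^-6·(-1)^-4 = +1.
v=3: a=3^-12·(≡2), b=3^-9·(≡2) mod 3; (2|3)=-1, (2|3)=-1; (−1)^{-12·-9·1}·(-1)^-9·(-1)^-12 = -1.
v=5: a=5^5·(≡2), b=5^3·(≡2) mod 5; (2|5)=-1, (2|5)=-1; (−1)^{5·3·2}·(-1)^3·(-1)^5 = +1.
v=2: v_2(a)=6, v_2(b)=21; units ≡ 7, 5 (mod 8); ε·ε+αω+βω = 1·0+6·1+21·0 ≡ 0  ⇒  (a,b)_2 = +1.
v=41: a=41^0·(≡39), b=41^-2·(≡30) mod 41; (39|41)=+1, (30|41)=-1; (−1)^{0·-2·20}·(+1)^-2·(-1)^0 = +1.
v=53: a=53^-2·(≡12), b=53^-2·(≡9) mod 53; (12|53)=-1, (9|53)=+1; (−1)^{-2·-2·26}·(-1)^-2·(+1)^-2 = +1.
v=11: a=11^9·(≡8), b=11^12·(≡2) mod 11; (8|11)=-1, (2|11)=-1; (−1)^{9·12·5}·(-1)^12·(-1)^9 = -1.
v=19: a=19^2·(≡1), b=19^3·(≡17) mod 19; (1|19)=+1, (17|19)=+1; (−1)^{2·3·9}·(+1)^3·(+1)^2 = +1.
v=∞: 935 > 0 and 9690 > 0  ⇒  (a,b)_∞ = +1.
|Ram(935, 9690)| = 2, even; anisotropic at {3, 11}.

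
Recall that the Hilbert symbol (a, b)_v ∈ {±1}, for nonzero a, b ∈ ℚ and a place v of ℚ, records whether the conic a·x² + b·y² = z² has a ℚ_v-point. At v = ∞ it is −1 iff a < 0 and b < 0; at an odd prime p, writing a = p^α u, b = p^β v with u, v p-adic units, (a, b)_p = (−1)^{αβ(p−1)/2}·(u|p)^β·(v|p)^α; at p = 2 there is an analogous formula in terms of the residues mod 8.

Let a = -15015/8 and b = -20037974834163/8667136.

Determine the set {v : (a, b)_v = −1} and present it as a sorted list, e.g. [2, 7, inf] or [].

Mod squares: a ≡ -30030, b ≡ -3. Check v ∈ {∞, 2, 3, 5, 7, 11, 13, 23, 31, 53}.
v=53: a=53^0·(≡51), b=53^2·(≡19) mod 53; (51|53)=-1, (19|53)=-1; (−1)^{0·2·26}·(-1)^2·(-1)^0 = +1.
v=5: a=5^1·(≡4), b=5^0·(≡2) mod 5; (4|5)=+1, (2|5)=-1; (−1)^{1·0·2}·(+1)^0·(-1)^1 = -1.
v=2: v_2(a)=-3, v_2(b)=-14; units ≡ 1, 5 (mod 8); ε·ε+αω+βω = 0·0+-3·1+-14·0 ≡ 1  ⇒  (a,b)_2 = -1.
v=31: a=31^0·(≡18), b=31^2·(≡10) mod 31; (18|31)=+1, (10|31)=+1; (−1)^{0·2·15}·(+1)^2·(+1)^0 = +1.
v=23: a=23^0·(≡12), b=23^-2·(≡10) mod 23; (12|23)=+1, (10|23)=-1; (−1)^{0·-2·11}·(+1)^-2·(-1)^0 = +1.
v=13: a=13^1·(≡10), b=13^2·(≡10) mod 13; (10|13)=+1, (10|13)=+1; (−1)^{1·2·6}·(+1)^2·(+1)^1 = +1.
v=11: a=11^1·(≡4), b=11^4·(≡10) mod 11; (4|11)=+1, (10|11)=-1; (−1)^{1·4·5}·(+1)^4·(-1)^1 = -1.
v=7: a=7^1·(≡4), b=7^0·(≡4) mod 7; (4|7)=+1, (4|7)=+1; (−1)^{1·0·3}·(+1)^0·(+1)^1 = +1.
v=3: a=3^1·(≡1), b=3^1·(≡2) mod 3; (1|3)=+1, (2|3)=-1; (−1)^{1·1·1}·(+1)^1·(-1)^1 = +1.
v=∞: -30030 < 0 and -3 < 0  ⇒  (a,b)_∞ = -1.
(-30030, -3 / ℚ) ramifies at {2, 5, 11, ∞}: a division algebra.

[2, 5, 11, inf]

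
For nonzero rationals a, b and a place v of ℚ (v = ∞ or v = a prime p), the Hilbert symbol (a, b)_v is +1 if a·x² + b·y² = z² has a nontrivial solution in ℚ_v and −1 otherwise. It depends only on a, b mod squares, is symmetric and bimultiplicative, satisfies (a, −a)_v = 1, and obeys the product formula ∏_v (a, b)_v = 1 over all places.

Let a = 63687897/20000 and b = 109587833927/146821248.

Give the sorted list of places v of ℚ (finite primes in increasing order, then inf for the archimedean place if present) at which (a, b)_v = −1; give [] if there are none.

(a, b) ≡ (546, 286) mod (ℚ^×)²; places V = {2, 3, 5, 7, 11, 13, 17, 19, 23, 31, 47, ∞}.
(a,b)_2: α=-5, β=-7; u≡1, v≡7 (mod 8); ε(u)ε(v)=0·1, αω(v)=-5·0, βω(u)=-7·0; sum ≡ 0  ⇒  +1.
(a,b)_19: α=0, u≡12; β=2, v≡9 (mod 19); (12|19)=-1, (9|19)=+1; sign (−1)^0·-1^2·+1^0 = +1.
(a,b)_31: α=0, u≡8; β=2, v≡14 (mod 31); (8|31)=+1, (14|31)=+1; sign (−1)^0·+1^2·+1^0 = +1.
(a,b)_11: α=0, u≡10; β=1, v≡5 (mod 11); (10|11)=-1, (5|11)=+1; sign (−1)^0·-1^1·+1^0 = -1.
(a,b)_47: α=0, u≡20; β=2, v≡37 (mod 47); (20|47)=-1, (37|47)=+1; sign (−1)^0·-1^2·+1^0 = +1.
(a,b)_23: α=2, u≡15; β=0, v≡5 (mod 23); (15|23)=-1, (5|23)=-1; sign (−1)^0·-1^0·-1^2 = +1.
(a,b)_17: α=0, u≡4; β=-2, v≡5 (mod 17); (4|17)=+1, (5|17)=-1; sign (−1)^0·+1^-2·-1^0 = +1.
(a,b)_5: α=-4, u≡1; β=0, v≡4 (mod 5); (1|5)=+1, (4|5)=+1; sign (−1)^0·+1^0·+1^-4 = +1.
(a,b)_13: α=1, u≡1; β=1, v≡3 (mod 13); (1|13)=+1, (3|13)=+1; sign (−1)^0·+1^1·+1^1 = +1.
(a,b)_3: α=3, u≡2; β=-4, v≡1 (mod 3); (2|3)=-1, (1|3)=+1; sign (−1)^0·-1^-4·+1^3 = +1.
(a,b)_7: α=3, u≡4; β=-2, v≡6 (mod 7); (4|7)=+1, (6|7)=-1; sign (−1)^0·+1^-2·-1^3 = -1.
(a,b)_∞: sgn(546)=+, sgn(286)=+, so +1.
(546, 286 / ℚ) ramifies at {7, 11}: a division algebra.

[7, 11]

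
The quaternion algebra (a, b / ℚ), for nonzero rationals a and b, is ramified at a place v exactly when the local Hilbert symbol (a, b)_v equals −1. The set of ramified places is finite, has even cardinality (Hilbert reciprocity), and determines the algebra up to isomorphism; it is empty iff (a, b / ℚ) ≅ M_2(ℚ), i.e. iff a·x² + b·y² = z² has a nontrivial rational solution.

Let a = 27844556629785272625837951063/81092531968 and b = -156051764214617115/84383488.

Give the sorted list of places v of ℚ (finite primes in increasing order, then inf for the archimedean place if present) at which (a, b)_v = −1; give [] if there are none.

Mod squares: a ≡ 161, b ≡ -805. Check v ∈ {∞, 2, 3, 5, 7, 13, 23, 31}.
v=31: a=31^-4·(≡15), b=31^-2·(≡20) mod 31; (15|31)=-1, (20|31)=+1; (−1)^{-4·-2·15}·(-1)^-2·(+1)^-4 = +1.
v=2: v_2(a)=-8, v_2(b)=-8; units ≡ 1, 3 (mod 8); ε·ε+αω+βω = 0·1+-8·1+-8·0 ≡ 0  ⇒  (a,b)_2 = +1.
v=13: a=13^10·(≡2), b=13^6·(≡10) mod 13; (2|13)=-1, (10|13)=+1; (−1)^{10·6·6}·(-1)^6·(+1)^10 = +1.
v=23: a=23^5·(≡14), b=23^3·(≡20) mod 23; (14|23)=-1, (20|23)=-1; (−1)^{5·3·11}·(-1)^3·(-1)^5 = -1.
v=∞: 161 > 0 and -805 < 0  ⇒  (a,b)_∞ = +1.
v=7: a=7^-3·(≡1), b=7^-3·(≡2) mod 7; (1|7)=+1, (2|7)=+1; (−1)^{-3·-3·3}·(+1)^-3·(+1)^-3 = -1.
v=3: a=3^22·(≡2), b=3^12·(≡2) mod 3; (2|3)=-1, (2|3)=-1; (−1)^{22·12·1}·(-1)^12·(-1)^22 = +1.
v=5: a=5^0·(≡1), b=5^1·(≡4) mod 5; (1|5)=+1, (4|5)=+1; (−1)^{0·1·2}·(+1)^1·(+1)^0 = +1.
|Ram(161, -805)| = 2, even; anisotropic at {7, 23}.

[7, 23]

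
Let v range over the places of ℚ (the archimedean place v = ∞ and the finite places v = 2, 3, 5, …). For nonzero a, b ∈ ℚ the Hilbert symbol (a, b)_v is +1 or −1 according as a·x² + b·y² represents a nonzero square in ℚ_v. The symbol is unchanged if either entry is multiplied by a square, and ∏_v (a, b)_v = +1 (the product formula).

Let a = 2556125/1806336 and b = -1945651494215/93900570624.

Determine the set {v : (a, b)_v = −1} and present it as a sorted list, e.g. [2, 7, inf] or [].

[5, 17]

Mod squares: a ≡ 5, b ≡ -935. Check v ∈ {∞, 2, 3, 5, 7, 11, 13, 17, 19, 29}.
v=2: v_2(a)=-12, v_2(b)=-16; units ≡ 5, 1 (mod 8); ε·ε+αω+βω = 0·0+-12·0+-16·1 ≡ 0  ⇒  (a,b)_2 = +1.
v=∞: 5 > 0 and -935 < 0  ⇒  (a,b)_∞ = +1.
v=5: a=5^3·(≡4), b=5^1·(≡3) mod 5; (4|5)=+1, (3|5)=-1; (−1)^{3·1·2}·(+1)^1·(-1)^3 = -1.
v=19: a=19^0·(≡6), b=19^-2·(≡13) mod 19; (6|19)=+1, (13|19)=-1; (−1)^{0·-2·9}·(+1)^-2·(-1)^0 = +1.
v=11: a=11^2·(≡4), b=11^5·(≡9) mod 11; (4|11)=+1, (9|11)=+1; (−1)^{2·5·5}·(+1)^5·(+1)^2 = +1.
v=7: a=7^-2·(≡6), b=7^-2·(≡3) mod 7; (6|7)=-1, (3|7)=-1; (−1)^{-2·-2·3}·(-1)^-2·(-1)^-2 = +1.
v=29: a=29^0·(≡5), b=29^2·(≡1) mod 29; (5|29)=+1, (1|29)=+1; (−1)^{0·2·14}·(+1)^2·(+1)^0 = +1.
v=3: a=3^-2·(≡2), b=3^-4·(≡1) mod 3; (2|3)=-1, (1|3)=+1; (−1)^{-2·-4·1}·(-1)^-4·(+1)^-2 = +1.
v=13: a=13^2·(≡7), b=13^2·(≡9) mod 13; (7|13)=-1, (9|13)=+1; (−1)^{2·2·6}·(-1)^2·(+1)^2 = +1.
v=17: a=17^0·(≡5), b=17^1·(≡4) mod 17; (5|17)=-1, (4|17)=+1; (−1)^{0·1·8}·(-1)^1·(+1)^0 = -1.
|Ram(5, -935)| = 2, even; anisotropic at {5, 17}.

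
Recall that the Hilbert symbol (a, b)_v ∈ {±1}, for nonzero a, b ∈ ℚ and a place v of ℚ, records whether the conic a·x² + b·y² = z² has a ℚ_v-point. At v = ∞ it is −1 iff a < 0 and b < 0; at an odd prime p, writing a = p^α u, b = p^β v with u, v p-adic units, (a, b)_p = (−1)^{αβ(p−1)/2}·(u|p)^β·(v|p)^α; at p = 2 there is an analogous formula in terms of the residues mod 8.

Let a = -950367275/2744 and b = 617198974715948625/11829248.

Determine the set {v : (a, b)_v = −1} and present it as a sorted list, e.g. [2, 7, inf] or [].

Mod squares: a ≡ -154, b ≡ 4290. Check v ∈ {∞, 2, 3, 5, 7, 11, 13, 17, 19, 43}.
v=5: a=5^2·(≡1), b=5^3·(≡3) mod 5; (1|5)=+1, (3|5)=-1; (−1)^{2·3·2}·(+1)^3·(-1)^2 = +1.
v=11: a=11^3·(≡8), b=11^1·(≡3) mod 11; (8|11)=-1, (3|11)=+1; (−1)^{3·1·5}·(-1)^1·(+1)^3 = +1.
v=17: a=17^0·(≡4), b=17^4·(≡3) mod 17; (4|17)=+1, (3|17)=-1; (−1)^{0·4·8}·(+1)^4·(-1)^0 = +1.
v=19: a=19^0·(≡16), b=19^-2·(≡8) mod 19; (16|19)=+1, (8|19)=-1; (−1)^{0·-2·9}·(+1)^-2·(-1)^0 = +1.
v=43: a=43^0·(≡19), b=43^2·(≡5) mod 43; (19|43)=-1, (5|43)=-1; (−1)^{0·2·21}·(-1)^2·(-1)^0 = +1.
v=7: a=7^-3·(≡3), b=7^2·(≡3) mod 7; (3|7)=-1, (3|7)=-1; (−1)^{-3·2·3}·(-1)^2·(-1)^-3 = -1.
v=13: a=13^4·(≡5), b=13^3·(≡11) mod 13; (5|13)=-1, (11|13)=-1; (−1)^{4·3·6}·(-1)^3·(-1)^4 = -1.
v=2: v_2(a)=-3, v_2(b)=-15; units ≡ 3, 1 (mod 8); ε·ε+αω+βω = 1·0+-3·0+-15·1 ≡ 1  ⇒  (a,b)_2 = -1.
v=∞: -154 < 0 and 4290 > 0  ⇒  (a,b)_∞ = +1.
v=3: a=3^0·(≡2), b=3^3·(≡2) mod 3; (2|3)=-1, (2|3)=-1; (−1)^{0·3·1}·(-1)^3·(-1)^0 = -1.
Ram(-154, 4290) = {2, 3, 7, 13}; no ℚ_2-point on the conic.

[2, 3, 7, 13]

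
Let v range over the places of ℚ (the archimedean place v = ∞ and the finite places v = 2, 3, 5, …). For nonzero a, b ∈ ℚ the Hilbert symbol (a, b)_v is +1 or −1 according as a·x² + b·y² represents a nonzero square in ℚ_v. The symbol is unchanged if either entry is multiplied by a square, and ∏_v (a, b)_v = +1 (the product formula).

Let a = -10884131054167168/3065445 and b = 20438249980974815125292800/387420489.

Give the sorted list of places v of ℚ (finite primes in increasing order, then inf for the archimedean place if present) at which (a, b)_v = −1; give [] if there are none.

(a, b) ≡ (-36890, 943) mod (ℚ^×)²; places V = {2, 3, 5, 7, 17, 23, 29, 31, 41, ∞}.
(a,b)_23: α=4, u≡16; β=7, v≡8 (mod 23); (16|23)=+1, (8|23)=+1; sign (−1)^0·+1^7·+1^4 = +1.
(a,b)_17: α=1, u≡3; β=2, v≡8 (mod 17); (3|17)=-1, (8|17)=+1; sign (−1)^0·-1^2·+1^1 = +1.
(a,b)_41: α=2, u≡8; β=3, v≡20 (mod 41); (8|41)=+1, (20|41)=+1; sign (−1)^0·+1^3·+1^2 = +1.
(a,b)_3: α=-6, u≡1; β=-18, v≡1 (mod 3); (1|3)=+1, (1|3)=+1; sign (−1)^0·+1^-18·+1^-6 = +1.
(a,b)_29: α=-2, u≡19; β=0, v≡10 (mod 29); (19|29)=-1, (10|29)=-1; sign (−1)^0·-1^0·-1^-2 = +1.
(a,b)_31: α=1, u≡16; β=2, v≡26 (mod 31); (16|31)=+1, (26|31)=-1; sign (−1)^0·+1^2·-1^1 = -1.
(a,b)_7: α=3, u≡4; β=2, v≡5 (mod 7); (4|7)=+1, (5|7)=-1; sign (−1)^0·+1^2·-1^3 = -1.
(a,b)_2: α=7, β=8; u≡3, v≡7 (mod 8); ε(u)ε(v)=1·1, αω(v)=7·0, βω(u)=8·1; sum ≡ 1  ⇒  -1.
(a,b)_∞: sgn(-36890)=−, sgn(943)=+, so +1.
(a,b)_5: α=-1, u≡3; β=2, v≡3 (mod 5); (3|5)=-1, (3|5)=-1; sign (−1)^0·-1^2·-1^-1 = -1.
(-36890, 943 / ℚ) ramifies at {2, 5, 7, 31}: a division algebra.

[2, 5, 7, 31]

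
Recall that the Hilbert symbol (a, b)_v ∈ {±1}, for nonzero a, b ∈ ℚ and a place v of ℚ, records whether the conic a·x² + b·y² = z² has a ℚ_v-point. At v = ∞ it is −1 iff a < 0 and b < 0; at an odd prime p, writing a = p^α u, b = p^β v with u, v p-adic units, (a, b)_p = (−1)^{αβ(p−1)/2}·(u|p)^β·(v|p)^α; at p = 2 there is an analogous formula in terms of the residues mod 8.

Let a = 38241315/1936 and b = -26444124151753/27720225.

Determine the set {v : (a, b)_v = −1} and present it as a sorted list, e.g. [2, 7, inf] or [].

(a, b) ≡ (9635, -5593) mod (ℚ^×)²; places V = {2, 3, 5, 7, 11, 13, 17, 19, 41, 47, ∞}.
(a,b)_13: α=0, u≡5; β=-2, v≡1 (mod 13); (5|13)=-1, (1|13)=+1; sign (−1)^0·-1^-2·+1^0 = +1.
(a,b)_∞: sgn(9635)=+, sgn(-5593)=−, so +1.
(a,b)_19: α=0, u≡2; β=2, v≡15 (mod 19); (2|19)=-1, (15|19)=-1; sign (−1)^0·-1^2·-1^0 = +1.
(a,b)_11: α=-2, u≡7; β=2, v≡2 (mod 11); (7|11)=-1, (2|11)=-1; sign (−1)^0·-1^2·-1^-2 = +1.
(a,b)_17: α=0, u≡16; β=1, v≡5 (mod 17); (16|17)=+1, (5|17)=-1; sign (−1)^0·+1^1·-1^0 = +1.
(a,b)_3: α=4, u≡2; β=-8, v≡2 (mod 3); (2|3)=-1, (2|3)=-1; sign (−1)^0·-1^-8·-1^4 = +1.
(a,b)_41: α=1, u≡28; β=0, v≡28 (mod 41); (28|41)=-1, (28|41)=-1; sign (−1)^0·-1^0·-1^1 = -1.
(a,b)_47: α=1, u≡24; β=3, v≡40 (mod 47); (24|47)=+1, (40|47)=-1; sign (−1)^1·+1^3·-1^1 = +1.
(a,b)_7: α=2, u≡3; β=3, v≡3 (mod 7); (3|7)=-1, (3|7)=-1; sign (−1)^0·-1^3·-1^2 = -1.
(a,b)_2: α=-4, β=0; u≡3, v≡7 (mod 8); ε(u)ε(v)=1·1, αω(v)=-4·0, βω(u)=0·1; sum ≡ 1  ⇒  -1.
(a,b)_5: α=1, u≡3; β=-2, v≡3 (mod 5); (3|5)=-1, (3|5)=-1; sign (−1)^0·-1^-2·-1^1 = -1.
(9635, -5593 / ℚ) ramifies at {2, 5, 7, 41}: a division algebra.

[2, 5, 7, 41]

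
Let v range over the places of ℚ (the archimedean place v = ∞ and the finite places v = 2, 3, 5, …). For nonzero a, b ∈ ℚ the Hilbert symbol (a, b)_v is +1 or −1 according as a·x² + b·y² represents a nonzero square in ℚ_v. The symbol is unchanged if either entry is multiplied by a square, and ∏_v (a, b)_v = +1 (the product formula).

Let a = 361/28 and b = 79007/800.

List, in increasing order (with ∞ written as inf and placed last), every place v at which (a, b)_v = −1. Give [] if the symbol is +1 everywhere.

[2, 7]

(a, b) ≡ (7, 94) mod (ℚ^×)²; places V = {2, 5, 7, 19, 41, 47, ∞}.
(a,b)_5: α=0, u≡2; β=-2, v≡1 (mod 5); (2|5)=-1, (1|5)=+1; sign (−1)^0·-1^-2·+1^0 = +1.
(a,b)_2: α=-2, β=-5; u≡7, v≡7 (mod 8); ε(u)ε(v)=1·1, αω(v)=-2·0, βω(u)=-5·0; sum ≡ 1  ⇒  -1.
(a,b)_47: α=0, u≡28; β=1, v≡36 (mod 47); (28|47)=+1, (36|47)=+1; sign (−1)^0·+1^1·+1^0 = +1.
(a,b)_41: α=0, u≡29; β=2, v≡12 (mod 41); (29|41)=-1, (12|41)=-1; sign (−1)^0·-1^2·-1^0 = +1.
(a,b)_7: α=-1, u≡1; β=0, v≡6 (mod 7); (1|7)=+1, (6|7)=-1; sign (−1)^0·+1^0·-1^-1 = -1.
(a,b)_19: α=2, u≡17; β=0, v≡12 (mod 19); (17|19)=+1, (12|19)=-1; sign (−1)^0·+1^0·-1^2 = +1.
(a,b)_∞: sgn(7)=+, sgn(94)=+, so +1.
|Ram(7, 94)| = 2, even; anisotropic at {2, 7}.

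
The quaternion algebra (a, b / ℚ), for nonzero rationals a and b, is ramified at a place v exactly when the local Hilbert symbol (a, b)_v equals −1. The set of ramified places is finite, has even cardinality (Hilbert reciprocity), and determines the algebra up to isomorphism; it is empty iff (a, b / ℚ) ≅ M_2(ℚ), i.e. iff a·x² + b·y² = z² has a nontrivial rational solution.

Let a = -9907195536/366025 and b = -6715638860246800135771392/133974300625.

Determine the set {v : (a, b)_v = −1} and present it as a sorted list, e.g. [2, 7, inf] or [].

[2, 3, 23, inf]

(a, b) ≡ (-156009, -2028117) mod (ℚ^×)²; places V = {2, 3, 5, 7, 11, 13, 17, 19, 23, ∞}.
(a,b)_5: α=-2, u≡4; β=-4, v≡3 (mod 5); (4|5)=+1, (3|5)=-1; sign (−1)^0·+1^-4·-1^-2 = +1.
(a,b)_17: α=1, u≡12; β=3, v≡11 (mod 17); (12|17)=-1, (11|17)=-1; sign (−1)^0·-1^3·-1^1 = +1.
(a,b)_11: α=-4, u≡5; β=-8, v≡10 (mod 11); (5|11)=+1, (10|11)=-1; sign (−1)^0·+1^-8·-1^-4 = +1.
(a,b)_23: α=1, u≡16; β=3, v≡12 (mod 23); (16|23)=+1, (12|23)=+1; sign (−1)^1·+1^3·+1^1 = -1.
(a,b)_19: α=1, u≡17; β=3, v≡8 (mod 19); (17|19)=+1, (8|19)=-1; sign (−1)^1·+1^3·-1^1 = +1.
(a,b)_∞: sgn(-156009)=−, sgn(-2028117)=−, so -1.
(a,b)_2: α=4, β=8; u≡7, v≡3 (mod 8); ε(u)ε(v)=1·1, αω(v)=4·1, βω(u)=8·0; sum ≡ 1  ⇒  -1.
(a,b)_13: α=0, u≡10; β=1, v≡12 (mod 13); (10|13)=+1, (12|13)=+1; sign (−1)^0·+1^1·+1^0 = +1.
(a,b)_3: α=5, u≡2; β=15, v≡2 (mod 3); (2|3)=-1, (2|3)=-1; sign (−1)^1·-1^15·-1^5 = -1.
(a,b)_7: α=3, u≡4; β=3, v≡6 (mod 7); (4|7)=+1, (6|7)=-1; sign (−1)^1·+1^3·-1^3 = +1.
|Ram(-156009, -2028117)| = 4, even; anisotropic at {2, 3, 23, ∞}.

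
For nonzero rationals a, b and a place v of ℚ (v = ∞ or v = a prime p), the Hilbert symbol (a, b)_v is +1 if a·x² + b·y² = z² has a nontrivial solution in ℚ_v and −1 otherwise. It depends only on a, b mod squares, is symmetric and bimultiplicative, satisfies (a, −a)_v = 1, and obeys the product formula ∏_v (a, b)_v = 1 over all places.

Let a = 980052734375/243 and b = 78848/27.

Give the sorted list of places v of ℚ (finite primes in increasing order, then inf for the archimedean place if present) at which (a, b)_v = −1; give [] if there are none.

Mod squares: a ≡ 62205, b ≡ 231. Check v ∈ {∞, 2, 3, 5, 7, 11, 13, 29}.
v=5: a=5^9·(≡4), b=5^0·(≡4) mod 5; (4|5)=+1, (4|5)=+1; (−1)^{9·0·2}·(+1)^0·(+1)^9 = +1.
v=2: v_2(a)=0, v_2(b)=10; units ≡ 5, 7 (mod 8); ε·ε+αω+βω = 0·1+0·0+10·1 ≡ 0  ⇒  (a,b)_2 = +1.
v=7: a=7^0·(≡3), b=7^1·(≡6) mod 7; (3|7)=-1, (6|7)=-1; (−1)^{0·1·3}·(-1)^1·(-1)^0 = -1.
v=13: a=13^1·(≡4), b=13^0·(≡3) mod 13; (4|13)=+1, (3|13)=+1; (−1)^{1·0·6}·(+1)^0·(+1)^1 = +1.
v=29: a=29^1·(≡28), b=29^0·(≡16) mod 29; (28|29)=+1, (16|29)=+1; (−1)^{1·0·14}·(+1)^0·(+1)^1 = +1.
v=∞: 62205 > 0 and 231 > 0  ⇒  (a,b)_∞ = +1.
v=3: a=3^-5·(≡2), b=3^-3·(≡2) mod 3; (2|3)=-1, (2|3)=-1; (−1)^{-5·-3·1}·(-1)^-3·(-1)^-5 = -1.
v=11: a=11^3·(≡5), b=11^1·(≡8) mod 11; (5|11)=+1, (8|11)=-1; (−1)^{3·1·5}·(+1)^1·(-1)^3 = +1.
|Ram(62205, 231)| = 2, even; anisotropic at {3, 7}.

[3, 7]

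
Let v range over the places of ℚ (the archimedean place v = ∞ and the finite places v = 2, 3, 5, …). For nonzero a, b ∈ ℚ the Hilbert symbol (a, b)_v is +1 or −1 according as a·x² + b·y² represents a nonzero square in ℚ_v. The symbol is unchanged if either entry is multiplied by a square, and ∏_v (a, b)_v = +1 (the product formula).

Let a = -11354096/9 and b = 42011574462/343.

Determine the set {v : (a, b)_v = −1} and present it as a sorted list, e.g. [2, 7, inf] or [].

(a, b) ≡ (-4199, 1144066) mod (ℚ^×)²; places V = {2, 3, 7, 11, 13, 17, 19, 23, ∞}.
(a,b)_23: α=0, u≡17; β=1, v≡12 (mod 23); (17|23)=-1, (12|23)=+1; sign (−1)^0·-1^1·+1^0 = -1.
(a,b)_11: α=0, u≡3; β=1, v≡4 (mod 11); (3|11)=+1, (4|11)=+1; sign (−1)^0·+1^1·+1^0 = +1.
(a,b)_2: α=4, β=1; u≡1, v≡1 (mod 8); ε(u)ε(v)=0·0, αω(v)=4·0, βω(u)=1·0; sum ≡ 0  ⇒  +1.
(a,b)_7: α=0, u≡1; β=-3, v≡4 (mod 7); (1|7)=+1, (4|7)=+1; sign (−1)^0·+1^-3·+1^0 = +1.
(a,b)_13: α=3, u≡5; β=4, v≡1 (mod 13); (5|13)=-1, (1|13)=+1; sign (−1)^0·-1^4·+1^3 = +1.
(a,b)_17: α=1, u≡16; β=1, v≡10 (mod 17); (16|17)=+1, (10|17)=-1; sign (−1)^0·+1^1·-1^1 = -1.
(a,b)_∞: sgn(-4199)=−, sgn(1144066)=+, so +1.
(a,b)_19: α=1, u≡11; β=1, v≡10 (mod 19); (11|19)=+1, (10|19)=-1; sign (−1)^1·+1^1·-1^1 = +1.
(a,b)_3: α=-2, u≡1; β=2, v≡1 (mod 3); (1|3)=+1, (1|3)=+1; sign (−1)^0·+1^2·+1^-2 = +1.
(-4199, 1144066 / ℚ) ramifies at {17, 23}: a division algebra.

[17, 23]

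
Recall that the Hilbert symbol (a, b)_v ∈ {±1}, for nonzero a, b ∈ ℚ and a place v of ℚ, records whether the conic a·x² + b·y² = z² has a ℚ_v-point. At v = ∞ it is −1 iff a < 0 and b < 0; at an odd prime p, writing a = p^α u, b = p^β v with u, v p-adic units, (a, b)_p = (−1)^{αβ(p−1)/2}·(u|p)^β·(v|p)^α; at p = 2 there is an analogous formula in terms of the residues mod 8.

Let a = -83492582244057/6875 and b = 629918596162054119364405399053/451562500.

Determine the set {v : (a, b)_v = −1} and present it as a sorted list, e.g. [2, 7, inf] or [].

[11, 31]

(a, b) ≡ (-2387, 3157) mod (ℚ^×)²; places V = {2, 3, 5, 7, 11, 17, 19, 23, 31, 41, ∞}.
(a,b)_17: α=0, u≡11; β=-2, v≡11 (mod 17); (11|17)=-1, (11|17)=-1; sign (−1)^0·-1^-2·-1^0 = +1.
(a,b)_3: α=4, u≡1; β=4, v≡1 (mod 3); (1|3)=+1, (1|3)=+1; sign (−1)^0·+1^4·+1^4 = +1.
(a,b)_31: α=1, u≡7; β=2, v≡12 (mod 31); (7|31)=+1, (12|31)=-1; sign (−1)^0·+1^2·-1^1 = -1.
(a,b)_41: α=6, u≡18; β=11, v≡20 (mod 41); (18|41)=+1, (20|41)=+1; sign (−1)^0·+1^11·+1^6 = +1.
(a,b)_5: α=-4, u≡3; β=-8, v≡3 (mod 5); (3|5)=-1, (3|5)=-1; sign (−1)^0·-1^-8·-1^-4 = +1.
(a,b)_19: α=0, u≡11; β=2, v≡14 (mod 19); (11|19)=+1, (14|19)=-1; sign (−1)^0·+1^2·-1^0 = +1.
(a,b)_7: α=1, u≡2; β=1, v≡5 (mod 7); (2|7)=+1, (5|7)=-1; sign (−1)^1·+1^1·-1^1 = +1.
(a,b)_11: α=-1, u≡4; β=1, v≡3 (mod 11); (4|11)=+1, (3|11)=+1; sign (−1)^1·+1^1·+1^-1 = -1.
(a,b)_23: α=0, u≡20; β=2, v≡12 (mod 23); (20|23)=-1, (12|23)=+1; sign (−1)^0·-1^2·+1^0 = +1.
(a,b)_2: α=0, β=-2; u≡5, v≡5 (mod 8); ε(u)ε(v)=0·0, αω(v)=0·1, βω(u)=-2·1; sum ≡ 0  ⇒  +1.
(a,b)_∞: sgn(-2387)=−, sgn(3157)=+, so +1.
|Ram(-2387, 3157)| = 2, even; anisotropic at {11, 31}.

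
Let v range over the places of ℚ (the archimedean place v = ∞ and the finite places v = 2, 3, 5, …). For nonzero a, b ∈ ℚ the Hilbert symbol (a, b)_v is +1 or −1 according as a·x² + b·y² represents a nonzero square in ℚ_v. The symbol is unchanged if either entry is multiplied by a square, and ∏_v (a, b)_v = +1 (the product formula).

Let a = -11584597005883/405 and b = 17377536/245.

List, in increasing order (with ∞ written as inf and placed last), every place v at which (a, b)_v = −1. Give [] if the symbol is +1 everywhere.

[5, 17]

(a, b) ≡ (-935, 2805) mod (ℚ^×)²; places V = {2, 3, 5, 7, 11, 17, ∞}.
(a,b)_7: α=0, u≡6; β=-2, v≡3 (mod 7); (6|7)=-1, (3|7)=-1; sign (−1)^0·-1^-2·-1^0 = +1.
(a,b)_11: α=9, u≡9; β=3, v≡7 (mod 11); (9|11)=+1, (7|11)=-1; sign (−1)^1·+1^3·-1^9 = +1.
(a,b)_2: α=0, β=8; u≡1, v≡5 (mod 8); ε(u)ε(v)=0·0, αω(v)=0·1, βω(u)=8·0; sum ≡ 0  ⇒  +1.
(a,b)_5: α=-1, u≡2; β=-1, v≡4 (mod 5); (2|5)=-1, (4|5)=+1; sign (−1)^0·-1^-1·+1^-1 = -1.
(a,b)_∞: sgn(-935)=−, sgn(2805)=+, so +1.
(a,b)_17: α=3, u≡2; β=1, v≡7 (mod 17); (2|17)=+1, (7|17)=-1; sign (−1)^0·+1^1·-1^3 = -1.
(a,b)_3: α=-4, u≡1; β=1, v≡2 (mod 3); (1|3)=+1, (2|3)=-1; sign (−1)^0·+1^1·-1^-4 = +1.
|Ram(-935, 2805)| = 2, even; anisotropic at {5, 17}.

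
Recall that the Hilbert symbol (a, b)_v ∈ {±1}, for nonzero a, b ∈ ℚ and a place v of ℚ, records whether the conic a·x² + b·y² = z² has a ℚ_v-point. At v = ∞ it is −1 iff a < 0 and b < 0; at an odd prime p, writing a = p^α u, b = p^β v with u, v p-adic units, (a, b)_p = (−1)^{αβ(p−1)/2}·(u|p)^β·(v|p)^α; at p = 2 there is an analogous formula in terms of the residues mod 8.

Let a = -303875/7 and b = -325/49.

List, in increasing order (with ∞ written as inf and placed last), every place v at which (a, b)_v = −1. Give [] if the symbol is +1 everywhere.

[2, 5, 13, inf]

(a, b) ≡ (-85085, -13) mod (ℚ^×)²; places V = {2, 5, 7, 11, 13, 17, ∞}.
(a,b)_17: α=1, u≡11; β=0, v≡1 (mod 17); (11|17)=-1, (1|17)=+1; sign (−1)^0·-1^0·+1^1 = +1.
(a,b)_5: α=3, u≡2; β=2, v≡3 (mod 5); (2|5)=-1, (3|5)=-1; sign (−1)^0·-1^2·-1^3 = -1.
(a,b)_∞: sgn(-85085)=−, sgn(-13)=−, so -1.
(a,b)_13: α=1, u≡11; β=1, v≡4 (mod 13); (11|13)=-1, (4|13)=+1; sign (−1)^0·-1^1·+1^1 = -1.
(a,b)_7: α=-1, u≡2; β=-2, v≡4 (mod 7); (2|7)=+1, (4|7)=+1; sign (−1)^0·+1^-2·+1^-1 = +1.
(a,b)_2: α=0, β=0; u≡3, v≡3 (mod 8); ε(u)ε(v)=1·1, αω(v)=0·1, βω(u)=0·1; sum ≡ 1  ⇒  -1.
(a,b)_11: α=1, u≡1; β=0, v≡1 (mod 11); (1|11)=+1, (1|11)=+1; sign (−1)^0·+1^0·+1^1 = +1.
(-85085, -13 / ℚ) ramifies at {2, 5, 13, ∞}: a division algebra.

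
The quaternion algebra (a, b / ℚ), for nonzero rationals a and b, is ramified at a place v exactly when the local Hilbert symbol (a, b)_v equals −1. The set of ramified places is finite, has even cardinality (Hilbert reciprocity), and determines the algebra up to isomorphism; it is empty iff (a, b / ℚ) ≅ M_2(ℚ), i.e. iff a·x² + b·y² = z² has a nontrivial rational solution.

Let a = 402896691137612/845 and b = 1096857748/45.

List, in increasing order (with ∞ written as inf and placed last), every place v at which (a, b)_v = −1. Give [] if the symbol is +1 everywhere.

Mod squares: a ≡ 22015, b ≡ 27981065. Check v ∈ {∞, 2, 3, 5, 7, 13, 17, 31, 37, 41}.
v=7: a=7^3·(≡1), b=7^3·(≡4) mod 7; (1|7)=+1, (4|7)=+1; (−1)^{3·3·3}·(+1)^3·(+1)^3 = -1.
v=5: a=5^-1·(≡3), b=5^-1·(≡2) mod 5; (3|5)=-1, (2|5)=-1; (−1)^{-1·-1·2}·(-1)^-1·(-1)^-1 = +1.
v=37: a=37^1·(≡10), b=37^1·(≡32) mod 37; (10|37)=+1, (32|37)=-1; (−1)^{1·1·18}·(+1)^1·(-1)^1 = -1.
v=2: v_2(a)=2, v_2(b)=2; units ≡ 7, 1 (mod 8); ε·ε+αω+βω = 1·0+2·0+2·0 ≡ 0  ⇒  (a,b)_2 = +1.
v=13: a=13^-2·(≡7), b=13^0·(≡2) mod 13; (7|13)=-1, (2|13)=-1; (−1)^{-2·0·6}·(-1)^0·(-1)^-2 = +1.
v=41: a=41^2·(≡37), b=41^1·(≡32) mod 41; (37|41)=+1, (32|41)=+1; (−1)^{2·1·20}·(+1)^1·(+1)^2 = +1.
v=∞: 22015 > 0 and 27981065 > 0  ⇒  (a,b)_∞ = +1.
v=17: a=17^3·(≡14), b=17^1·(≡7) mod 17; (14|17)=-1, (7|17)=-1; (−1)^{3·1·8}·(-1)^1·(-1)^3 = +1.
v=3: a=3^0·(≡1), b=3^-2·(≡2) mod 3; (1|3)=+1, (2|3)=-1; (−1)^{0·-2·1}·(+1)^-2·(-1)^0 = +1.
v=31: a=31^2·(≡10), b=31^1·(≡16) mod 31; (10|31)=+1, (16|31)=+1; (−1)^{2·1·15}·(+1)^1·(+1)^2 = +1.
|Ram(22015, 27981065)| = 2, even; anisotropic at {7, 37}.

[7, 37]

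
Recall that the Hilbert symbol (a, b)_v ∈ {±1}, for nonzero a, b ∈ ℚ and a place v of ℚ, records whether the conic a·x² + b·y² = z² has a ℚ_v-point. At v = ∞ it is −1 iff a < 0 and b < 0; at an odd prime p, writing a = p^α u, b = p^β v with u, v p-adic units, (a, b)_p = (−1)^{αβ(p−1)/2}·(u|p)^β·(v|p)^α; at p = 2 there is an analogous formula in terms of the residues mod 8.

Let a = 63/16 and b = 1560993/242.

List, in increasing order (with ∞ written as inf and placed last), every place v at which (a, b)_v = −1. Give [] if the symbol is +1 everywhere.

[7, 41]

(a, b) ≡ (7, 63714) mod (ℚ^×)²; places V = {2, 3, 7, 11, 37, 41, ∞}.
(a,b)_3: α=2, u≡1; β=1, v≡1 (mod 3); (1|3)=+1, (1|3)=+1; sign (−1)^0·+1^1·+1^2 = +1.
(a,b)_37: α=0, u≡34; β=1, v≡6 (mod 37); (34|37)=+1, (6|37)=-1; sign (−1)^0·+1^1·-1^0 = +1.
(a,b)_11: α=0, u≡6; β=-2, v≡8 (mod 11); (6|11)=-1, (8|11)=-1; sign (−1)^0·-1^-2·-1^0 = +1.
(a,b)_7: α=1, u≡1; β=3, v≡2 (mod 7); (1|7)=+1, (2|7)=+1; sign (−1)^1·+1^3·+1^1 = -1.
(a,b)_∞: sgn(7)=+, sgn(63714)=+, so +1.
(a,b)_41: α=0, u≡27; β=1, v≡4 (mod 41); (27|41)=-1, (4|41)=+1; sign (−1)^0·-1^1·+1^0 = -1.
(a,b)_2: α=-4, β=-1; u≡7, v≡1 (mod 8); ε(u)ε(v)=1·0, αω(v)=-4·0, βω(u)=-1·0; sum ≡ 0  ⇒  +1.
(7, 63714 / ℚ) ramifies at {7, 41}: a division algebra.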